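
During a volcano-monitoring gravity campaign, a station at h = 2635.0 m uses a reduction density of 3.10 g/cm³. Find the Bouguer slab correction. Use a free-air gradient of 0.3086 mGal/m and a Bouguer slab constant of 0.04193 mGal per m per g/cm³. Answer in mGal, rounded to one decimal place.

342.5

Bouguer slab correction = 0.04193 × 3.10 × 2635.0 = 342.5 mGal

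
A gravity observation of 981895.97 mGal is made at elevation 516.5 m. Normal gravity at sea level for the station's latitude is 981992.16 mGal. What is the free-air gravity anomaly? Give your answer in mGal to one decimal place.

Free-air correction = 0.3086 × 516.5 = 159.39 mGal
Free-air anomaly = 981895.97 − 981992.16 + (159.39) = 63.20 mGal

63.2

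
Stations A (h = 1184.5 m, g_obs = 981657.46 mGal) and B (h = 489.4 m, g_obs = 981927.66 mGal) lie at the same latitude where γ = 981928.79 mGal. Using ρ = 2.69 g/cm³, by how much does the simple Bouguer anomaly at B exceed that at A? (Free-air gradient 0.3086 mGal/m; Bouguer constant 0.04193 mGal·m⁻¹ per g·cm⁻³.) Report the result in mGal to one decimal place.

Δg_SB(A) = 981657.46 − 981928.79 + 0.3086×1184.5 − 0.04193×2.69×1184.5 = -39.40 mGal
Δg_SB(B) = 981927.66 − 981928.79 + 0.3086×489.4 − 0.04193×2.69×489.4 = 94.70 mGal
Difference = 94.70 − (-39.40) = 134.10 mGal

134.1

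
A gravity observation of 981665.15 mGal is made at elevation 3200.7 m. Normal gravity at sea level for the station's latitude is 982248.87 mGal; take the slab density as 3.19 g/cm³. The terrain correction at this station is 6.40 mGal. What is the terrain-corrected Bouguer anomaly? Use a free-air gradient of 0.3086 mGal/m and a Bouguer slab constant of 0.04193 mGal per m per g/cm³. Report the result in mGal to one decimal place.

-17.7

Free-air correction = 0.3086 × 3200.7 = 987.74 mGal
Free-air anomaly = 981665.15 − 982248.87 + (987.74) = 404.02 mGal
Bouguer slab correction = 0.04193 × 3.19 × 3200.7 = 428.12 mGal
Simple Bouguer anomaly = 404.02 − (428.12) = -24.10 mGal
Complete Bouguer anomaly = -24.10 + 6.40 = -17.70 mGal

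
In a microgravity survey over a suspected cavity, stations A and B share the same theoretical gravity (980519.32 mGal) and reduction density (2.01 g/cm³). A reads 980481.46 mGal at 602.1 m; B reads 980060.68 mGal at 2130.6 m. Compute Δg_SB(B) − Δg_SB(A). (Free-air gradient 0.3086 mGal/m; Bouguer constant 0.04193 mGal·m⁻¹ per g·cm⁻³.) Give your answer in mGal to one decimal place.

-77.9

Δg_SB(A) = 980481.46 − 980519.32 + 0.3086×602.1 − 0.04193×2.01×602.1 = 97.20 mGal
Δg_SB(B) = 980060.68 − 980519.32 + 0.3086×2130.6 − 0.04193×2.01×2130.6 = 19.30 mGal
Difference = 19.30 − (97.20) = -77.90 mGal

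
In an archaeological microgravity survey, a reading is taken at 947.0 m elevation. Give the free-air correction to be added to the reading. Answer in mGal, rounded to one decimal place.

Free-air correction = 0.3086 × 947.0 = 292.2 mGal

292.2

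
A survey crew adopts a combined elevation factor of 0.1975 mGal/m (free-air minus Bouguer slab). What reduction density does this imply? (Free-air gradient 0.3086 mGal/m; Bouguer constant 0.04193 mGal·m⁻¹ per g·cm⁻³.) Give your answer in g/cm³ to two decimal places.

0.1975 = 0.3086 − 0.04193 × ρ
ρ = (0.3086 − 0.1975) / 0.04193 = 2.65 g/cm³

2.65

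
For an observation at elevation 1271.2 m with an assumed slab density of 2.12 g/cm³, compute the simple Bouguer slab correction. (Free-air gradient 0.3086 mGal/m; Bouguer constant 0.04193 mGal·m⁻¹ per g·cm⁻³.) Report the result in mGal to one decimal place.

Bouguer slab correction = 0.04193 × 2.12 × 1271.2 = 113.0 mGal

113.0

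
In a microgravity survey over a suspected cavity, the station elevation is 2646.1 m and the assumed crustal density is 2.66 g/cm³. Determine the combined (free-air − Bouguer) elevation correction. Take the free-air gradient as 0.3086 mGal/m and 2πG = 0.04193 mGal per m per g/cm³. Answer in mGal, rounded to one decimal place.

521.5

Combined gradient = 0.3086 − 0.04193 × 2.66 = 0.1970662 mGal/m
Combined elevation correction = 0.1970662 × 2646.1 = 521.5 mGal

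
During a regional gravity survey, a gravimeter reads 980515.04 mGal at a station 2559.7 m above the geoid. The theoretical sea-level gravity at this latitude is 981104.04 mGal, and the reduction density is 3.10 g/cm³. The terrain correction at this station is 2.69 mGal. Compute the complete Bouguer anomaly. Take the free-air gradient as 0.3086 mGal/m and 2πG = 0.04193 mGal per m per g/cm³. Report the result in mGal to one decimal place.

Free-air correction = 0.3086 × 2559.7 = 789.92 mGal
Free-air anomaly = 980515.04 − 981104.04 + (789.92) = 200.92 mGal
Bouguer slab correction = 0.04193 × 3.10 × 2559.7 = 332.72 mGal
Simple Bouguer anomaly = 200.92 − (332.72) = -131.80 mGal
Complete Bouguer anomaly = -131.80 + 2.69 = -129.11 mGal

-129.1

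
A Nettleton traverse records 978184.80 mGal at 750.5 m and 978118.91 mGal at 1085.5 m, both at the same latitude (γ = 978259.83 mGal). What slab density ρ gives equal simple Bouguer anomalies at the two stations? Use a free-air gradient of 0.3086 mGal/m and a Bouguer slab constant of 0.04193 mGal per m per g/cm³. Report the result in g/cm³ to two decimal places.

2.67

Δg_obs = 978118.91 − 978184.80 = -65.89 mGal over Δh = 1085.5 − 750.5 = 335.0 m
Equal Bouguer anomalies ⇒ Δg_obs + (0.3086 − 0.04193ρ)·Δh = 0
0.3086 − 0.04193ρ = −Δg_obs/Δh = 0.19669
ρ = (0.3086 − 0.19669) / 0.04193 = 2.67 g/cm³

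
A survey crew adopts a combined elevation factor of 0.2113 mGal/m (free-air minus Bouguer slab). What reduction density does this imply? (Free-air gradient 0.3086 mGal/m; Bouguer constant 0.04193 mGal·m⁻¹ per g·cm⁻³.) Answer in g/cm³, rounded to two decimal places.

2.32

0.2113 = 0.3086 − 0.04193 × ρ
ρ = (0.3086 − 0.2113) / 0.04193 = 2.32 g/cm³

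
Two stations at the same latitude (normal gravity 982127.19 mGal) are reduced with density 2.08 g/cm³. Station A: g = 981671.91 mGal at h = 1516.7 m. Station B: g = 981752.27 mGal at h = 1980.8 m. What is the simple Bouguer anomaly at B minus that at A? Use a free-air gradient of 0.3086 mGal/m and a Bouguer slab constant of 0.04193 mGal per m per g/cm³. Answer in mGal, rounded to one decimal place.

183.1

Δg_SB(A) = 981671.91 − 982127.19 + 0.3086×1516.7 − 0.04193×2.08×1516.7 = -119.50 mGal
Δg_SB(B) = 981752.27 − 982127.19 + 0.3086×1980.8 − 0.04193×2.08×1980.8 = 63.60 mGal
Difference = 63.60 − (-119.50) = 183.10 mGal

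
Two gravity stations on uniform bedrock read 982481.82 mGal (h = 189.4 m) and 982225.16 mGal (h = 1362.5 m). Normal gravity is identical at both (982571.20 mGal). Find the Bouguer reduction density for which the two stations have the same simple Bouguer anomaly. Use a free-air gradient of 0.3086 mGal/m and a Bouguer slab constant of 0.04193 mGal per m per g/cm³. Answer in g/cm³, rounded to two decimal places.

Δg_obs = 982225.16 − 982481.82 = -256.66 mGal over Δh = 1362.5 − 189.4 = 1173.1 m
Equal Bouguer anomalies ⇒ Δg_obs + (0.3086 − 0.04193ρ)·Δh = 0
0.3086 − 0.04193ρ = −Δg_obs/Δh = 0.21879
ρ = (0.3086 − 0.21879) / 0.04193 = 2.14 g/cm³

2.14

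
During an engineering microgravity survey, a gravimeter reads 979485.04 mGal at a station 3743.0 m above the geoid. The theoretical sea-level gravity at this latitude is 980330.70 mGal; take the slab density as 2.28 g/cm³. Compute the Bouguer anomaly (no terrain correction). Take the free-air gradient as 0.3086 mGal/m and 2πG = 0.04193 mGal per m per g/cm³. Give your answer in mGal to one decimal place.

-48.4

Free-air correction = 0.3086 × 3743.0 = 1155.09 mGal
Free-air anomaly = 979485.04 − 980330.70 + (1155.09) = 309.43 mGal
Bouguer slab correction = 0.04193 × 2.28 × 3743.0 = 357.83 mGal
Simple Bouguer anomaly = 309.43 − (357.83) = -48.40 mGal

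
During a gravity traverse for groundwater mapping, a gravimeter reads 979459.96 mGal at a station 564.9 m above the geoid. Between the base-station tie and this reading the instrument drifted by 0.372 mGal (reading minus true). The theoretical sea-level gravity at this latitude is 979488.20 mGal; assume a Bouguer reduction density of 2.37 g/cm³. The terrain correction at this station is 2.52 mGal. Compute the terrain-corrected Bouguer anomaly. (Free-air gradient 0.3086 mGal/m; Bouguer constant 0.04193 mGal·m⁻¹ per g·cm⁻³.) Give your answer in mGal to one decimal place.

92.1

Drift-corrected reading = 979459.96 − (0.372) = 979459.588 mGal
Free-air correction = 0.3086 × 564.9 = 174.33 mGal
Free-air anomaly = 979459.588 − 979488.20 + (174.33) = 145.718 mGal
Bouguer slab correction = 0.04193 × 2.37 × 564.9 = 56.14 mGal
Simple Bouguer anomaly = 145.718 − (56.14) = 89.578 mGal
Complete Bouguer anomaly = 89.578 + 2.52 = 92.098 mGal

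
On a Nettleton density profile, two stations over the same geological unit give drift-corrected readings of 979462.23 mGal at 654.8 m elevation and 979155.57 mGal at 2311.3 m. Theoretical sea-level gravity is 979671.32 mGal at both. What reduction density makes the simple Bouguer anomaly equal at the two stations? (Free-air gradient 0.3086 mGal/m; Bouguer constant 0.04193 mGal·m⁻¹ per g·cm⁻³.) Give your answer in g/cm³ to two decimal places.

Δg_obs = 979155.57 − 979462.23 = -306.66 mGal over Δh = 2311.3 − 654.8 = 1656.5 m
Equal Bouguer anomalies ⇒ Δg_obs + (0.3086 − 0.04193ρ)·Δh = 0
0.3086 − 0.04193ρ = −Δg_obs/Δh = 0.18513
ρ = (0.3086 − 0.18513) / 0.04193 = 2.94 g/cm³

2.94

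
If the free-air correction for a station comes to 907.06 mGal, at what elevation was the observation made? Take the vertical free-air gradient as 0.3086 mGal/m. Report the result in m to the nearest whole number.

2939

h = 907.06 / 0.3086 = 2939.27 m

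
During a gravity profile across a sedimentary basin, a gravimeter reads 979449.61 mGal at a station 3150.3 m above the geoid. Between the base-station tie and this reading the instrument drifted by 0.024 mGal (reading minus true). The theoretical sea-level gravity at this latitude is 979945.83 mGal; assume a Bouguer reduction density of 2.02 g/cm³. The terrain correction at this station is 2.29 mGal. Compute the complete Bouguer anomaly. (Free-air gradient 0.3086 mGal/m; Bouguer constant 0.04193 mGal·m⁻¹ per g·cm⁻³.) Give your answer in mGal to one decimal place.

211.4

Drift-corrected reading = 979449.61 − (0.024) = 979449.586 mGal
Free-air correction = 0.3086 × 3150.3 = 972.18 mGal
Free-air anomaly = 979449.586 − 979945.83 + (972.18) = 475.936 mGal
Bouguer slab correction = 0.04193 × 2.02 × 3150.3 = 266.83 mGal
Simple Bouguer anomaly = 475.936 − (266.83) = 209.106 mGal
Complete Bouguer anomaly = 209.106 + 2.29 = 211.396 mGal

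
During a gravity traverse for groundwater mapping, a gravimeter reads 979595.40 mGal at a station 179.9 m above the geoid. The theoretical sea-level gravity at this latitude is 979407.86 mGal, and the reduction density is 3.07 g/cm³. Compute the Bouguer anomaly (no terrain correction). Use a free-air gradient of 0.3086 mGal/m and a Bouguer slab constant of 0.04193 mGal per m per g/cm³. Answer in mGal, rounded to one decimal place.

Free-air correction = 0.3086 × 179.9 = 55.52 mGal
Free-air anomaly = 979595.40 − 979407.86 + (55.52) = 243.06 mGal
Bouguer slab correction = 0.04193 × 3.07 × 179.9 = 23.16 mGal
Simple Bouguer anomaly = 243.06 − (23.16) = 219.90 mGal

219.9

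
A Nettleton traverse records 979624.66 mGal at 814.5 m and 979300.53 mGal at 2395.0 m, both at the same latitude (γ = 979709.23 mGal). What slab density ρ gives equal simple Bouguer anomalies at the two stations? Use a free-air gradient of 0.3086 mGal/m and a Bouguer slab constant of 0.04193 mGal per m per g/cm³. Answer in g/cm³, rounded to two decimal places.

2.47

Δg_obs = 979300.53 − 979624.66 = -324.13 mGal over Δh = 2395.0 − 814.5 = 1580.5 m
Equal Bouguer anomalies ⇒ Δg_obs + (0.3086 − 0.04193ρ)·Δh = 0
0.3086 − 0.04193ρ = −Δg_obs/Δh = 0.20508
ρ = (0.3086 − 0.20508) / 0.04193 = 2.47 g/cm³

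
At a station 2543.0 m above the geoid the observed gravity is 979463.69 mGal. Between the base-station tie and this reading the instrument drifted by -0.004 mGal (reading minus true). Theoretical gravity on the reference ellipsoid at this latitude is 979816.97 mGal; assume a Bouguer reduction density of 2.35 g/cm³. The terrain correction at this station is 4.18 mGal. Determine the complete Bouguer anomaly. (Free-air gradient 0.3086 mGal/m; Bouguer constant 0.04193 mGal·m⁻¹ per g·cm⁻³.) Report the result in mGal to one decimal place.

185.1

Drift-corrected reading = 979463.69 − (-0.004) = 979463.694 mGal
Free-air correction = 0.3086 × 2543.0 = 784.77 mGal
Free-air anomaly = 979463.694 − 979816.97 + (784.77) = 431.494 mGal
Bouguer slab correction = 0.04193 × 2.35 × 2543.0 = 250.58 mGal
Simple Bouguer anomaly = 431.494 − (250.58) = 180.914 mGal
Complete Bouguer anomaly = 180.914 + 4.18 = 185.094 mGal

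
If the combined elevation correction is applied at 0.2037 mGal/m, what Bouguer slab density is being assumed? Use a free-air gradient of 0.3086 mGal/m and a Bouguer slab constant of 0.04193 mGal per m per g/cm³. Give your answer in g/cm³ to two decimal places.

2.50

0.2037 = 0.3086 − 0.04193 × ρ
ρ = (0.3086 − 0.2037) / 0.04193 = 2.50 g/cm³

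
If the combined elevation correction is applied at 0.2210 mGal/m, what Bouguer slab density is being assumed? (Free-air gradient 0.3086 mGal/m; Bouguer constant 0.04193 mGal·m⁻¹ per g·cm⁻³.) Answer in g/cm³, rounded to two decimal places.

0.2210 = 0.3086 − 0.04193 × ρ
ρ = (0.3086 − 0.2210) / 0.04193 = 2.09 g/cm³

2.09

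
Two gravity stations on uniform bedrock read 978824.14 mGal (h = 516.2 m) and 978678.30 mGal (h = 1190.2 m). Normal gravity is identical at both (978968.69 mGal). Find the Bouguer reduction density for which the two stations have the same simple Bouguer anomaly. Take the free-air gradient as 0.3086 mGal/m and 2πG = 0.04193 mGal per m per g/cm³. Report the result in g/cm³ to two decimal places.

Δg_obs = 978678.30 − 978824.14 = -145.84 mGal over Δh = 1190.2 − 516.2 = 674.0 m
Equal Bouguer anomalies ⇒ Δg_obs + (0.3086 − 0.04193ρ)·Δh = 0
0.3086 − 0.04193ρ = −Δg_obs/Δh = 0.21638
ρ = (0.3086 − 0.21638) / 0.04193 = 2.20 g/cm³

2.20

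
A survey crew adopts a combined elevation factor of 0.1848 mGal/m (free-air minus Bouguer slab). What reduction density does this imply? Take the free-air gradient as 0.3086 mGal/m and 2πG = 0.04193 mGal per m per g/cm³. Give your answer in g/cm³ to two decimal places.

0.1848 = 0.3086 − 0.04193 × ρ
ρ = (0.3086 − 0.1848) / 0.04193 = 2.95 g/cm³

2.95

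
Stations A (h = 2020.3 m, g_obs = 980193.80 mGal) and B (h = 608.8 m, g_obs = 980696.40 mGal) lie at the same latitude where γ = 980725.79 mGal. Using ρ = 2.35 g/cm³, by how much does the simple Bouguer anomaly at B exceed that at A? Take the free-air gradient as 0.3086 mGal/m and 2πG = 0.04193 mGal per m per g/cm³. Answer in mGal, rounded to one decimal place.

206.1

Δg_SB(A) = 980193.80 − 980725.79 + 0.3086×2020.3 − 0.04193×2.35×2020.3 = -107.60 mGal
Δg_SB(B) = 980696.40 − 980725.79 + 0.3086×608.8 − 0.04193×2.35×608.8 = 98.50 mGal
Difference = 98.50 − (-107.60) = 206.10 mGal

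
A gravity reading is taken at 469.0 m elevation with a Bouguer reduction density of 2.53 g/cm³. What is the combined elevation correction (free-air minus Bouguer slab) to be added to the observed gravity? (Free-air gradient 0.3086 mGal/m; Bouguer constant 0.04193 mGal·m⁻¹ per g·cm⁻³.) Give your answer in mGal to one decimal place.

95.0

Combined gradient = 0.3086 − 0.04193 × 2.53 = 0.2025171 mGal/m
Combined elevation correction = 0.2025171 × 469.0 = 95.0 mGal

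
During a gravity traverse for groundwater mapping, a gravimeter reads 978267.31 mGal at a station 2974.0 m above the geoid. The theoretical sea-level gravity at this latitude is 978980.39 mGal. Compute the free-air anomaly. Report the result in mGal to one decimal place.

204.7

Free-air correction = 0.3086 × 2974.0 = 917.78 mGal
Free-air anomaly = 978267.31 − 978980.39 + (917.78) = 204.70 mGal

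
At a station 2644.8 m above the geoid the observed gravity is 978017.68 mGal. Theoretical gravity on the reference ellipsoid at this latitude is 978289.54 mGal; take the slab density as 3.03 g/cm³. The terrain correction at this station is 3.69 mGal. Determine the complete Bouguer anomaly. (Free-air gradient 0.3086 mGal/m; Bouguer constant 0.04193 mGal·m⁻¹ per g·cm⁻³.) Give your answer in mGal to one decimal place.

212.0

Free-air correction = 0.3086 × 2644.8 = 816.19 mGal
Free-air anomaly = 978017.68 − 978289.54 + (816.19) = 544.33 mGal
Bouguer slab correction = 0.04193 × 3.03 × 2644.8 = 336.02 mGal
Simple Bouguer anomaly = 544.33 − (336.02) = 208.31 mGal
Complete Bouguer anomaly = 208.31 + 3.69 = 212.00 mGal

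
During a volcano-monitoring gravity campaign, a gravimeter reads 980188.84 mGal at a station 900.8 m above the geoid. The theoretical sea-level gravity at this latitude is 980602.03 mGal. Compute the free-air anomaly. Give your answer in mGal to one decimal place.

Free-air correction = 0.3086 × 900.8 = 277.99 mGal
Free-air anomaly = 980188.84 − 980602.03 + (277.99) = -135.20 mGal

-135.2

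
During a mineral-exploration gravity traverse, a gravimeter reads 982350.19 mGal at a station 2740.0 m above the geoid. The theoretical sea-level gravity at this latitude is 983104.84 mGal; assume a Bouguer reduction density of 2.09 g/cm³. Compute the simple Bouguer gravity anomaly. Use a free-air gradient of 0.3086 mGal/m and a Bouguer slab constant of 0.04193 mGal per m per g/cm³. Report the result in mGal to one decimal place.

Free-air correction = 0.3086 × 2740.0 = 845.56 mGal
Free-air anomaly = 982350.19 − 983104.84 + (845.56) = 90.91 mGal
Bouguer slab correction = 0.04193 × 2.09 × 2740.0 = 240.12 mGal
Simple Bouguer anomaly = 90.91 − (240.12) = -149.21 mGal

-149.2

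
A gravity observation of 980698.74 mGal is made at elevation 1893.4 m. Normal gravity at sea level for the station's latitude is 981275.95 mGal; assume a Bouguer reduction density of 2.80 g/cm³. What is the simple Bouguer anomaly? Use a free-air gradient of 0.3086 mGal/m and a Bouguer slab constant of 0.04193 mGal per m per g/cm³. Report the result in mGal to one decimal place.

Free-air correction = 0.3086 × 1893.4 = 584.30 mGal
Free-air anomaly = 980698.74 − 981275.95 + (584.30) = 7.09 mGal
Bouguer slab correction = 0.04193 × 2.80 × 1893.4 = 222.29 mGal
Simple Bouguer anomaly = 7.09 − (222.29) = -215.20 mGal

-215.2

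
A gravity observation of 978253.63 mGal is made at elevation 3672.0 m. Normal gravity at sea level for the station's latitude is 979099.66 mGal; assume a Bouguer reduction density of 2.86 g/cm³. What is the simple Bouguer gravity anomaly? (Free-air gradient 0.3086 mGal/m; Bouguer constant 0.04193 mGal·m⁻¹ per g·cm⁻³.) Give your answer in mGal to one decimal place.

Free-air correction = 0.3086 × 3672.0 = 1133.18 mGal
Free-air anomaly = 978253.63 − 979099.66 + (1133.18) = 287.15 mGal
Bouguer slab correction = 0.04193 × 2.86 × 3672.0 = 440.35 mGal
Simple Bouguer anomaly = 287.15 − (440.35) = -153.20 mGal

-153.2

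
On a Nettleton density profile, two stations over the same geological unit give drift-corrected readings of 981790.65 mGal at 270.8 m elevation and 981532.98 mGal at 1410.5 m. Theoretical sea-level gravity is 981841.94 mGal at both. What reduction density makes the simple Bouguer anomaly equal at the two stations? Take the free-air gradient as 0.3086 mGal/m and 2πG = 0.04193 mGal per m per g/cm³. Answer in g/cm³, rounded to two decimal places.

1.97

Δg_obs = 981532.98 − 981790.65 = -257.67 mGal over Δh = 1410.5 − 270.8 = 1139.7 m
Equal Bouguer anomalies ⇒ Δg_obs + (0.3086 − 0.04193ρ)·Δh = 0
0.3086 − 0.04193ρ = −Δg_obs/Δh = 0.22609
ρ = (0.3086 − 0.22609) / 0.04193 = 1.97 g/cm³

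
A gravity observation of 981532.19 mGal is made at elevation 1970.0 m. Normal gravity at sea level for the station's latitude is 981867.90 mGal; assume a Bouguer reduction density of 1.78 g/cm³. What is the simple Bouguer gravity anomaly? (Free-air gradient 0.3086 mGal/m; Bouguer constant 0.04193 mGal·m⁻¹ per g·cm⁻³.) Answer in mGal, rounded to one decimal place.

Free-air correction = 0.3086 × 1970.0 = 607.94 mGal
Free-air anomaly = 981532.19 − 981867.90 + (607.94) = 272.23 mGal
Bouguer slab correction = 0.04193 × 1.78 × 1970.0 = 147.03 mGal
Simple Bouguer anomaly = 272.23 − (147.03) = 125.20 mGal

125.2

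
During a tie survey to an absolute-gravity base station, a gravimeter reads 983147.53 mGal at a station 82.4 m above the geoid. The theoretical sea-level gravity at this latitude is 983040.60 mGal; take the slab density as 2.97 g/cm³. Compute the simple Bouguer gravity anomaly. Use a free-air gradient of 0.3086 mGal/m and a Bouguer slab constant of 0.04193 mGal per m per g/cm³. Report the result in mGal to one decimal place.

122.1

Free-air correction = 0.3086 × 82.4 = 25.43 mGal
Free-air anomaly = 983147.53 − 983040.60 + (25.43) = 132.36 mGal
Bouguer slab correction = 0.04193 × 2.97 × 82.4 = 10.26 mGal
Simple Bouguer anomaly = 132.36 − (10.26) = 122.10 mGal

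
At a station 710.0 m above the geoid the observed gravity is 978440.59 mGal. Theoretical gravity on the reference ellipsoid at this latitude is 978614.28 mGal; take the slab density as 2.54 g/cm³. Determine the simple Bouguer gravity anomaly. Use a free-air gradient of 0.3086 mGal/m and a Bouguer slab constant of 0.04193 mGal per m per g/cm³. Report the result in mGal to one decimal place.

-30.2

Free-air correction = 0.3086 × 710.0 = 219.11 mGal
Free-air anomaly = 978440.59 − 978614.28 + (219.11) = 45.42 mGal
Bouguer slab correction = 0.04193 × 2.54 × 710.0 = 75.62 mGal
Simple Bouguer anomaly = 45.42 − (75.62) = -30.20 mGal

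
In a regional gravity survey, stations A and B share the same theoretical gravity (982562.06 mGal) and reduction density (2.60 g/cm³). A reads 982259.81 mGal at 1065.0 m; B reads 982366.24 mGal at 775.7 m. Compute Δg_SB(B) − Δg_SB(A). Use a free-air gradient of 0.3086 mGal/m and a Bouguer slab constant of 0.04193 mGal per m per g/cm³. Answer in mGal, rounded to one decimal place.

48.7

Δg_SB(A) = 982259.81 − 982562.06 + 0.3086×1065.0 − 0.04193×2.60×1065.0 = -89.70 mGal
Δg_SB(B) = 982366.24 − 982562.06 + 0.3086×775.7 − 0.04193×2.60×775.7 = -41.00 mGal
Difference = -41.00 − (-89.70) = 48.70 mGal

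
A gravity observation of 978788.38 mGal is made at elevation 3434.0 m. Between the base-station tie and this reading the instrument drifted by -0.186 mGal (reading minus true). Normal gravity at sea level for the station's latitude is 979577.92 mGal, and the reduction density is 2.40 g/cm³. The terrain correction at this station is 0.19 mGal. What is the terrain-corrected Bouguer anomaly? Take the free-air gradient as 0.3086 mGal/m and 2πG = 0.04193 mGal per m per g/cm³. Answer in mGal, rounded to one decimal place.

-75.0

Drift-corrected reading = 978788.38 − (-0.186) = 978788.566 mGal
Free-air correction = 0.3086 × 3434.0 = 1059.73 mGal
Free-air anomaly = 978788.566 − 979577.92 + (1059.73) = 270.376 mGal
Bouguer slab correction = 0.04193 × 2.40 × 3434.0 = 345.57 mGal
Simple Bouguer anomaly = 270.376 − (345.57) = -75.194 mGal
Complete Bouguer anomaly = -75.194 + 0.19 = -75.004 mGal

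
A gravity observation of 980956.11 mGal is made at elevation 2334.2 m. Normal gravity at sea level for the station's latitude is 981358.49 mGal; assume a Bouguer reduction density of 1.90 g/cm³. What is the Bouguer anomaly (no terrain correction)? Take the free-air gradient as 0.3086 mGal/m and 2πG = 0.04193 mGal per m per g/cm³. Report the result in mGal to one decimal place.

132.0

Free-air correction = 0.3086 × 2334.2 = 720.33 mGal
Free-air anomaly = 980956.11 − 981358.49 + (720.33) = 317.95 mGal
Bouguer slab correction = 0.04193 × 1.90 × 2334.2 = 185.96 mGal
Simple Bouguer anomaly = 317.95 − (185.96) = 131.99 mGal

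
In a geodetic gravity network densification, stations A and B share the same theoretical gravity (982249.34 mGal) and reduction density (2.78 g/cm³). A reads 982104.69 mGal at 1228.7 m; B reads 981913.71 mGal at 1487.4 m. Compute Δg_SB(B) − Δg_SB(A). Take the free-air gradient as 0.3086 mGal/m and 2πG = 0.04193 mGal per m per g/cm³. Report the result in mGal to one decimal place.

Δg_SB(A) = 982104.69 − 982249.34 + 0.3086×1228.7 − 0.04193×2.78×1228.7 = 91.30 mGal
Δg_SB(B) = 981913.71 − 982249.34 + 0.3086×1487.4 − 0.04193×2.78×1487.4 = -50.00 mGal
Difference = -50.00 − (91.30) = -141.30 mGal

-141.3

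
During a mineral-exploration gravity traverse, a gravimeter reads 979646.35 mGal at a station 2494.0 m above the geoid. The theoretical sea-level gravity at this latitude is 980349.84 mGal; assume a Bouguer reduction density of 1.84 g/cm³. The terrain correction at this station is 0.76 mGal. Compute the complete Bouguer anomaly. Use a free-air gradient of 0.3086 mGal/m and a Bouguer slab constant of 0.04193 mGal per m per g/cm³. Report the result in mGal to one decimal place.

Free-air correction = 0.3086 × 2494.0 = 769.65 mGal
Free-air anomaly = 979646.35 − 980349.84 + (769.65) = 66.16 mGal
Bouguer slab correction = 0.04193 × 1.84 × 2494.0 = 192.42 mGal
Simple Bouguer anomaly = 66.16 − (192.42) = -126.26 mGal
Complete Bouguer anomaly = -126.26 + 0.76 = -125.50 mGal

-125.5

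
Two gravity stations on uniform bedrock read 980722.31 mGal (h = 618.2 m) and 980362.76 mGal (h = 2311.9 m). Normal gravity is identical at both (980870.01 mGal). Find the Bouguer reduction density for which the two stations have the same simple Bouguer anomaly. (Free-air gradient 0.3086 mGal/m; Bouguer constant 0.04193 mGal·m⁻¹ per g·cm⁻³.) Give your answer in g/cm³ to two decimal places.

2.30

Δg_obs = 980362.76 − 980722.31 = -359.55 mGal over Δh = 2311.9 − 618.2 = 1693.7 m
Equal Bouguer anomalies ⇒ Δg_obs + (0.3086 − 0.04193ρ)·Δh = 0
0.3086 − 0.04193ρ = −Δg_obs/Δh = 0.21229
ρ = (0.3086 − 0.21229) / 0.04193 = 2.30 g/cm³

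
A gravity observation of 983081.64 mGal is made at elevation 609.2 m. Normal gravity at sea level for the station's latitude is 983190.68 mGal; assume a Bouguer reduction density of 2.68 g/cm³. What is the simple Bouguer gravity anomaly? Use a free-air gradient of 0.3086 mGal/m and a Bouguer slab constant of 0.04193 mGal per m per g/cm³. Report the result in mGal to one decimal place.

10.5

Free-air correction = 0.3086 × 609.2 = 188.00 mGal
Free-air anomaly = 983081.64 − 983190.68 + (188.00) = 78.96 mGal
Bouguer slab correction = 0.04193 × 2.68 × 609.2 = 68.46 mGal
Simple Bouguer anomaly = 78.96 − (68.46) = 10.50 mGal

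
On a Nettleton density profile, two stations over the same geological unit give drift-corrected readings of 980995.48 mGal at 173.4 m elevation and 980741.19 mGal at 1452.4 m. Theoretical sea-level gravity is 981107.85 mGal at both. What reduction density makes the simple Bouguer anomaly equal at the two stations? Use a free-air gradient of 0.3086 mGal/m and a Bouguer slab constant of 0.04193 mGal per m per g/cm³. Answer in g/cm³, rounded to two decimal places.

2.62

Δg_obs = 980741.19 − 980995.48 = -254.29 mGal over Δh = 1452.4 − 173.4 = 1279.0 m
Equal Bouguer anomalies ⇒ Δg_obs + (0.3086 − 0.04193ρ)·Δh = 0
0.3086 − 0.04193ρ = −Δg_obs/Δh = 0.19882
ρ = (0.3086 − 0.19882) / 0.04193 = 2.62 g/cm³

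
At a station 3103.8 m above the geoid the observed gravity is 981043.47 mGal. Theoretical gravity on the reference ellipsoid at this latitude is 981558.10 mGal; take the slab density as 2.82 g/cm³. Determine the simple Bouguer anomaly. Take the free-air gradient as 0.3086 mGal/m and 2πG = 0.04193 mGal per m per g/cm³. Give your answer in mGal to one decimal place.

Free-air correction = 0.3086 × 3103.8 = 957.83 mGal
Free-air anomaly = 981043.47 − 981558.10 + (957.83) = 443.20 mGal
Bouguer slab correction = 0.04193 × 2.82 × 3103.8 = 367.00 mGal
Simple Bouguer anomaly = 443.20 − (367.00) = 76.20 mGal

76.2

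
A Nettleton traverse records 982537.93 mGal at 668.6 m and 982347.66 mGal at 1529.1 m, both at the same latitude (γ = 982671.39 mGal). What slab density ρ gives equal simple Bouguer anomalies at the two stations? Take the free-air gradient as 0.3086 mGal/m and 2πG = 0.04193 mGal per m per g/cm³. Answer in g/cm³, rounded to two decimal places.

2.09

Δg_obs = 982347.66 − 982537.93 = -190.27 mGal over Δh = 1529.1 − 668.6 = 860.5 m
Equal Bouguer anomalies ⇒ Δg_obs + (0.3086 − 0.04193ρ)·Δh = 0
0.3086 − 0.04193ρ = −Δg_obs/Δh = 0.22112
ρ = (0.3086 − 0.22112) / 0.04193 = 2.09 g/cm³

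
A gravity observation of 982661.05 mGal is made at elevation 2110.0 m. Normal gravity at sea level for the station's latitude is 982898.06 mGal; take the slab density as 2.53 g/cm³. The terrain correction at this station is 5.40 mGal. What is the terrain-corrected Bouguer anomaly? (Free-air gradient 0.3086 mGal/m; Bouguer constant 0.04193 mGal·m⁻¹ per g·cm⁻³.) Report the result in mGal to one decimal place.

195.7

Free-air correction = 0.3086 × 2110.0 = 651.15 mGal
Free-air anomaly = 982661.05 − 982898.06 + (651.15) = 414.14 mGal
Bouguer slab correction = 0.04193 × 2.53 × 2110.0 = 223.83 mGal
Simple Bouguer anomaly = 414.14 − (223.83) = 190.31 mGal
Complete Bouguer anomaly = 190.31 + 5.40 = 195.71 mGal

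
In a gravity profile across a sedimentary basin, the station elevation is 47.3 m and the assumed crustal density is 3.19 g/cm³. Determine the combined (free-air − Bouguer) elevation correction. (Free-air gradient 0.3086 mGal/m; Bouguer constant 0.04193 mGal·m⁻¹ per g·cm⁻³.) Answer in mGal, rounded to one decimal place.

Combined gradient = 0.3086 − 0.04193 × 3.19 = 0.1748433 mGal/m
Combined elevation correction = 0.1748433 × 47.3 = 8.3 mGal

8.3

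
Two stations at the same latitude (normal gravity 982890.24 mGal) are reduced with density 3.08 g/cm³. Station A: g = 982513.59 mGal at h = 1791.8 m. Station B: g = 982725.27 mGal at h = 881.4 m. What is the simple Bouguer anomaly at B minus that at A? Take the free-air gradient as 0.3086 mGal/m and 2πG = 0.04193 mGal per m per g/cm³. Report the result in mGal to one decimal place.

48.3

Δg_SB(A) = 982513.59 − 982890.24 + 0.3086×1791.8 − 0.04193×3.08×1791.8 = -55.10 mGal
Δg_SB(B) = 982725.27 − 982890.24 + 0.3086×881.4 − 0.04193×3.08×881.4 = -6.80 mGal
Difference = -6.80 − (-55.10) = 48.30 mGal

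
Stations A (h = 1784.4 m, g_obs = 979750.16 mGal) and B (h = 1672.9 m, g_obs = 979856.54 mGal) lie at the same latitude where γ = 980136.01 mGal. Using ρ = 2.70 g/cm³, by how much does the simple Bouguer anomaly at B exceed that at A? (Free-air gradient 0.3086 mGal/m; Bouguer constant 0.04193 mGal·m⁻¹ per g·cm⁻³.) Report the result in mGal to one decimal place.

Δg_SB(A) = 979750.16 − 980136.01 + 0.3086×1784.4 − 0.04193×2.70×1784.4 = -37.20 mGal
Δg_SB(B) = 979856.54 − 980136.01 + 0.3086×1672.9 − 0.04193×2.70×1672.9 = 47.40 mGal
Difference = 47.40 − (-37.20) = 84.60 mGal

84.6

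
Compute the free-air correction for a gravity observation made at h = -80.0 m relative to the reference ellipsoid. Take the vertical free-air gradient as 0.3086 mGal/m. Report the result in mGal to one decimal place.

Free-air correction = 0.3086 × -80.0 = -24.7 mGal

-24.7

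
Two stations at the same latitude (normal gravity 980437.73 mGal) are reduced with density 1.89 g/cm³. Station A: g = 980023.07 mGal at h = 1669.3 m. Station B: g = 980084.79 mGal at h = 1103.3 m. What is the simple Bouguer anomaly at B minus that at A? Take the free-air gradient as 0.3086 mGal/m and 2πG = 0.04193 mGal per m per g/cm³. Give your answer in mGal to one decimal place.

-68.1

Δg_SB(A) = 980023.07 − 980437.73 + 0.3086×1669.3 − 0.04193×1.89×1669.3 = -31.80 mGal
Δg_SB(B) = 980084.79 − 980437.73 + 0.3086×1103.3 − 0.04193×1.89×1103.3 = -99.90 mGal
Difference = -99.90 − (-31.80) = -68.10 mGal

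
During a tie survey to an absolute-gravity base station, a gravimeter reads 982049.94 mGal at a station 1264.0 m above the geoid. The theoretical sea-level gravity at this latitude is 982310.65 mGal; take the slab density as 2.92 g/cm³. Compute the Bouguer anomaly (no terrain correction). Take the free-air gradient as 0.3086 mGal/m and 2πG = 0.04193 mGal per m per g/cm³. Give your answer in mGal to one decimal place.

Free-air correction = 0.3086 × 1264.0 = 390.07 mGal
Free-air anomaly = 982049.94 − 982310.65 + (390.07) = 129.36 mGal
Bouguer slab correction = 0.04193 × 2.92 × 1264.0 = 154.76 mGal
Simple Bouguer anomaly = 129.36 − (154.76) = -25.40 mGal

-25.4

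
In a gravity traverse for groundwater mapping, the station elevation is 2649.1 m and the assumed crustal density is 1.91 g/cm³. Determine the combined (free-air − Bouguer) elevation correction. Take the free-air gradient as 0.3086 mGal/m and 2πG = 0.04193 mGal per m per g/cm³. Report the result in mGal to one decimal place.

Combined gradient = 0.3086 − 0.04193 × 1.91 = 0.2285137 mGal/m
Combined elevation correction = 0.2285137 × 2649.1 = 605.4 mGal

605.4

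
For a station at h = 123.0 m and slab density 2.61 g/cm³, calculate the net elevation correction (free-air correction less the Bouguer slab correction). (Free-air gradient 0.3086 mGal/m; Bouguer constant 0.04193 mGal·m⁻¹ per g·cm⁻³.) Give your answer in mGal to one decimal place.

Combined gradient = 0.3086 − 0.04193 × 2.61 = 0.1991627 mGal/m
Combined elevation correction = 0.1991627 × 123.0 = 24.5 mGal

24.5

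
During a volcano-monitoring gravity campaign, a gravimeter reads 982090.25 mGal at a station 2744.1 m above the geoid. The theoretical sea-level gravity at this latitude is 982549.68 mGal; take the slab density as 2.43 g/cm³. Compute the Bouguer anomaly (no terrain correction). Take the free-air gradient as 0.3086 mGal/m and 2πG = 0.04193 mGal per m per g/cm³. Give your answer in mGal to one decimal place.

Free-air correction = 0.3086 × 2744.1 = 846.83 mGal
Free-air anomaly = 982090.25 − 982549.68 + (846.83) = 387.40 mGal
Bouguer slab correction = 0.04193 × 2.43 × 2744.1 = 279.60 mGal
Simple Bouguer anomaly = 387.40 − (279.60) = 107.80 mGal

107.8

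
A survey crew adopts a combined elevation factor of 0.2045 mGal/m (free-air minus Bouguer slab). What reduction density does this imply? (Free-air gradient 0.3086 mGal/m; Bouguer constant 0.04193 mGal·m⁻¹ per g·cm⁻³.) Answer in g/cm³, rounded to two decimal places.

0.2045 = 0.3086 − 0.04193 × ρ
ρ = (0.3086 − 0.2045) / 0.04193 = 2.48 g/cm³

2.48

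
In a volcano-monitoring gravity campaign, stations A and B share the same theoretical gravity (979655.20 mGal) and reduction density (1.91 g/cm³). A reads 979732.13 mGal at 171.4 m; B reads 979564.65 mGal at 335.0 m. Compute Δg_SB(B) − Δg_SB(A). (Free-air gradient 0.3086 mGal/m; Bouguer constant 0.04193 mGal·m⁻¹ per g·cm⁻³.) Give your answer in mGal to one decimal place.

Δg_SB(A) = 979732.13 − 979655.20 + 0.3086×171.4 − 0.04193×1.91×171.4 = 116.10 mGal
Δg_SB(B) = 979564.65 − 979655.20 + 0.3086×335.0 − 0.04193×1.91×335.0 = -14.00 mGal
Difference = -14.00 − (116.10) = -130.10 mGal

-130.1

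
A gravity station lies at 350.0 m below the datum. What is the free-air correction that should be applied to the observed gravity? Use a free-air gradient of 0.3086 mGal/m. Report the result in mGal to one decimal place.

Free-air correction = 0.3086 × -350.0 = -108.0 mGal

-108.0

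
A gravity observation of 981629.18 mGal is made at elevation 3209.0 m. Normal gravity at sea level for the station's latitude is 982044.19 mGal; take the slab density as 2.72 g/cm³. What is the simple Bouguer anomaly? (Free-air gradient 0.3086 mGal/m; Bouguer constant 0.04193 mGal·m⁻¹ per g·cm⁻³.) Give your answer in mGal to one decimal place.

209.3

Free-air correction = 0.3086 × 3209.0 = 990.30 mGal
Free-air anomaly = 981629.18 − 982044.19 + (990.30) = 575.29 mGal
Bouguer slab correction = 0.04193 × 2.72 × 3209.0 = 365.99 mGal
Simple Bouguer anomaly = 575.29 − (365.99) = 209.30 mGal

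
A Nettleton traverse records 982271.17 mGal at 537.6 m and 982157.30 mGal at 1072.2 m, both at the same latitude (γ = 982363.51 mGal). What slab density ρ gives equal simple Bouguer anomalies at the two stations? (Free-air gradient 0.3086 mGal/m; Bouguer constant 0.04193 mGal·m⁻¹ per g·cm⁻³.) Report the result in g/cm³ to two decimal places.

Δg_obs = 982157.30 − 982271.17 = -113.87 mGal over Δh = 1072.2 − 537.6 = 534.6 m
Equal Bouguer anomalies ⇒ Δg_obs + (0.3086 − 0.04193ρ)·Δh = 0
0.3086 − 0.04193ρ = −Δg_obs/Δh = 0.21300
ρ = (0.3086 − 0.21300) / 0.04193 = 2.28 g/cm³

2.28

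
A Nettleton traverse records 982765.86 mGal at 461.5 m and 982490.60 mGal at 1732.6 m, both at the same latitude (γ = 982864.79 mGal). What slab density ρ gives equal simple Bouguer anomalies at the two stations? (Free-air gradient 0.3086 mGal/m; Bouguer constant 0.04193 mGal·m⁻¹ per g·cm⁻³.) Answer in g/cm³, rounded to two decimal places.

2.20

Δg_obs = 982490.60 − 982765.86 = -275.26 mGal over Δh = 1732.6 − 461.5 = 1271.1 m
Equal Bouguer anomalies ⇒ Δg_obs + (0.3086 − 0.04193ρ)·Δh = 0
0.3086 − 0.04193ρ = −Δg_obs/Δh = 0.21655
ρ = (0.3086 − 0.21655) / 0.04193 = 2.20 g/cm³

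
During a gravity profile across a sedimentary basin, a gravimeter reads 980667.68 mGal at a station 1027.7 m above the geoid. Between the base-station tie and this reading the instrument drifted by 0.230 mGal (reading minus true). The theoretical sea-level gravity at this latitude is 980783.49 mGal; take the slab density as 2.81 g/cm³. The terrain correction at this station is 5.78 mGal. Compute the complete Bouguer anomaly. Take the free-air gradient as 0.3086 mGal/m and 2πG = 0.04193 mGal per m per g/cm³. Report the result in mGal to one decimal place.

Drift-corrected reading = 980667.68 − (0.230) = 980667.450 mGal
Free-air correction = 0.3086 × 1027.7 = 317.15 mGal
Free-air anomaly = 980667.450 − 980783.49 + (317.15) = 201.110 mGal
Bouguer slab correction = 0.04193 × 2.81 × 1027.7 = 121.09 mGal
Simple Bouguer anomaly = 201.110 − (121.09) = 80.020 mGal
Complete Bouguer anomaly = 80.020 + 5.78 = 85.800 mGal

85.8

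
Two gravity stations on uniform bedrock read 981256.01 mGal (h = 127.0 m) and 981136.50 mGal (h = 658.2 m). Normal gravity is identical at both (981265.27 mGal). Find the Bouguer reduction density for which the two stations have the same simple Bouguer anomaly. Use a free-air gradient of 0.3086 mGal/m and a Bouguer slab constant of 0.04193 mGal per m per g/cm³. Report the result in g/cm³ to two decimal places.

Δg_obs = 981136.50 − 981256.01 = -119.51 mGal over Δh = 658.2 − 127.0 = 531.2 m
Equal Bouguer anomalies ⇒ Δg_obs + (0.3086 − 0.04193ρ)·Δh = 0
0.3086 − 0.04193ρ = −Δg_obs/Δh = 0.22498
ρ = (0.3086 − 0.22498) / 0.04193 = 1.99 g/cm³

1.99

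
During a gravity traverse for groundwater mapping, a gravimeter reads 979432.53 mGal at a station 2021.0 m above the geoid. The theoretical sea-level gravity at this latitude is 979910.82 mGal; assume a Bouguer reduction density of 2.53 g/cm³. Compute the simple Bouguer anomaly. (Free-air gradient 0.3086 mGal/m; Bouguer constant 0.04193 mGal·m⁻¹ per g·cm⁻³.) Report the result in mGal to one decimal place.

Free-air correction = 0.3086 × 2021.0 = 623.68 mGal
Free-air anomaly = 979432.53 − 979910.82 + (623.68) = 145.39 mGal
Bouguer slab correction = 0.04193 × 2.53 × 2021.0 = 214.39 mGal
Simple Bouguer anomaly = 145.39 − (214.39) = -69.00 mGal

-69.0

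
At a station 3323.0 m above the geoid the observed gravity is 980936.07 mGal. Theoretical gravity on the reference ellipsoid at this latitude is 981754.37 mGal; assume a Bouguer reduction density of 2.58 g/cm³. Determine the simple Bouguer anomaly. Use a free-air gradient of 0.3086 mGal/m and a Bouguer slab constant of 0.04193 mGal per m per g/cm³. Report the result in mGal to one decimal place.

Free-air correction = 0.3086 × 3323.0 = 1025.48 mGal
Free-air anomaly = 980936.07 − 981754.37 + (1025.48) = 207.18 mGal
Bouguer slab correction = 0.04193 × 2.58 × 3323.0 = 359.48 mGal
Simple Bouguer anomaly = 207.18 − (359.48) = -152.30 mGal

-152.3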